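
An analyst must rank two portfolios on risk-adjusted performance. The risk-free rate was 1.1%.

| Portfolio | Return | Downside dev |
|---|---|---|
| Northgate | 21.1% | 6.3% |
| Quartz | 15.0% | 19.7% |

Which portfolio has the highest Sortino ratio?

Northgate

Northgate: Sortino ratio = (21.1% − 1.1%) / 6.3% = 3.175
Quartz: Sortino ratio = (15.0% − 1.1%) / 19.7% = 0.706
Highest: Northgate (3.175).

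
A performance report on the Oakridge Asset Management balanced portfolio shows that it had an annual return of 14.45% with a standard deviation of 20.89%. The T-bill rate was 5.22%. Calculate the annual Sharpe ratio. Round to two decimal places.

Sharpe = (Rp − Rf) / σp = (14.45% − 5.22%) / 20.89% = 9.23% / 20.89% = 0.4418

0.44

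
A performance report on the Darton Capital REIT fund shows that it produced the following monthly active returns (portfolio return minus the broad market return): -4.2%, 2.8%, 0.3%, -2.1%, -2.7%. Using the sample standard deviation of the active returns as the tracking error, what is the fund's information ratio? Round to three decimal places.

Mean return μ = -5.90 / 5 = -1.1800%
Sample std dev = √[30.3080 / 4] = 2.7526%
IR = μ / tracking error = -1.1800 / 2.7526 = -0.4287

-0.429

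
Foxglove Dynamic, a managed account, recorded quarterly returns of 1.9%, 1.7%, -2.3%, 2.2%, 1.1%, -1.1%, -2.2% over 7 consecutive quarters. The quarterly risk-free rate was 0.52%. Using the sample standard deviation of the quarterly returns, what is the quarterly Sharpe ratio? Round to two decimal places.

r̄ = (1.9 + 1.7 − 2.3 + 2.2 + 1.1 − 1.1 − 2.2) / 7 = 1.30 / 7 = 0.1857%
Σ(r − r̄)² = (1.9 − 0.1857)² + (1.7 − 0.1857)² + (-2.3 − 0.1857)² + … = 23.6486
sample σ = √(23.6486 / 6) = √3.9414 = 1.9853%
Sharpe = (r̄ − rf) / σ = (0.1857 − 0.52) / 1.9853 = -0.3343 / 1.9853 = -0.1684

-0.17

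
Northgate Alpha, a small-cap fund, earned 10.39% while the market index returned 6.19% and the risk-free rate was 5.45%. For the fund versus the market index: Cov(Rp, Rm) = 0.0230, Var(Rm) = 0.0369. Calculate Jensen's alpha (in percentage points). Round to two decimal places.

β = Cov / Var = 0.0230 / 0.0369 = 0.6233
E[R] = Rf + β(Rm − Rf) = 5.45% + 0.6233 × (6.19% − 5.45%) = 5.9112%
α = Rp − E[R] = 10.39% − 5.9112% = 4.4788

4.48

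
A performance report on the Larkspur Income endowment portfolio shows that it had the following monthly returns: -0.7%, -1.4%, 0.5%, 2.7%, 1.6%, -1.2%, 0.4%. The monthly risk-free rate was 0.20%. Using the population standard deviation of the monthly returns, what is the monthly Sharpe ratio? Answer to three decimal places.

0.051

r̄ = (-0.7 − 1.4 + 0.5 + 2.7 + 1.6 − 1.2 + 0.4) / 7 = 0.2714%
Population std dev = √[13.6343 / 7] = 1.3956%
Sharpe = (r̄ − rf) / σ = (0.2714 − 0.2) / 1.3956 = 0.0714 / 1.3956 = 0.0512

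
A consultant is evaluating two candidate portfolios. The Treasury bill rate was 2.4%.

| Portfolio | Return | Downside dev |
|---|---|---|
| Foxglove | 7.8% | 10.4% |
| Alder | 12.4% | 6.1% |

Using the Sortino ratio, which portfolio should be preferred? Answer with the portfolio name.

Alder

Foxglove: Sortino ratio = (7.8% − 2.4%) / 10.4% = 0.519
Alder: Sortino ratio = (12.4% − 2.4%) / 6.1% = 1.639
Highest: Alder (1.639).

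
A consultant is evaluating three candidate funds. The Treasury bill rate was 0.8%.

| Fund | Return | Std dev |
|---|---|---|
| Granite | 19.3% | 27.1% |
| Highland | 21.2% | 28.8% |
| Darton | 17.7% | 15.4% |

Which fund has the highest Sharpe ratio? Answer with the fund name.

Granite: Sharpe ratio = (19.3% − 0.8%) / 27.1% = 0.683
Highland: Sharpe ratio = (21.2% − 0.8%) / 28.8% = 0.708
Darton: Sharpe ratio = (17.7% − 0.8%) / 15.4% = 1.097
Highest: Darton (1.097).

Darton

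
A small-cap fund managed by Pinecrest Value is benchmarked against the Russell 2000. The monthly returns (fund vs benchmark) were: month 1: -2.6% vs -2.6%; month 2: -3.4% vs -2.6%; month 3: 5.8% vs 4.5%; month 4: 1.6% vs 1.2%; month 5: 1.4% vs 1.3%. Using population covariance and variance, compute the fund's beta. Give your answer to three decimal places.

1.226

r̄p = 0.5600%,  r̄m = 0.3600%
Cov = Σ(rp − r̄p)(rm − r̄m) / 5 = 8.8864
Var(rm) = Σ(rm − r̄m)² / 5 = 7.2504
β = Cov / Var = 8.8864 / 7.2504 = 1.2256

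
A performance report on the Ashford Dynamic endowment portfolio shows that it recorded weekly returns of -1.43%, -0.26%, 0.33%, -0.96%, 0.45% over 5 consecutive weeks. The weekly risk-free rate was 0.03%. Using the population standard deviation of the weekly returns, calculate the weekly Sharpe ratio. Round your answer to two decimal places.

Mean return r̄ = -1.870 / 5 = -0.3740%
Population σ = √[Σ(r − r̄)² / 5] = √[2.6461 / 5] = √0.5292 = 0.7275%
Sharpe = (r̄ − rf) / σ = (-0.3740 − 0.03) / 0.7275 = -0.4040 / 0.7275 = -0.5553

-0.56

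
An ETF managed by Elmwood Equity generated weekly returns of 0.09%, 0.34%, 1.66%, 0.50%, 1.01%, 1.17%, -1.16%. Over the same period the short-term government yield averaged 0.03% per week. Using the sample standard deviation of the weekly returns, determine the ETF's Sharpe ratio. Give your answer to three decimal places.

r̄ = (0.09 + 0.34 + 1.66 + 0.5 + 1.01 + 1.17 − 1.16) / 7 = 3.610 / 7 = 0.5157%
Σ(r − r̄)² = (0.09 − 0.5157)² + (0.34 − 0.5157)² + … = 5.0022
σ = √[5.0022 / 6] = 0.9131%
Sharpe = (r̄ − rf) / σ = (0.5157 − 0.03) / 0.9131 = 0.4857 / 0.9131 = 0.5319

0.532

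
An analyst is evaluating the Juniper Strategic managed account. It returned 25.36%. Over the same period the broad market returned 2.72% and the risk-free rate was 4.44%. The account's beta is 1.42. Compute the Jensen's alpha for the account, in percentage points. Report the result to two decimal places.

23.36

CAPM expected return = Rf + β(Rm − Rf) = 4.44% + 1.42 × (2.72% − 4.44%) = 4.44 + 1.42 × -1.72 = 1.9976%
Jensen's α = Rp − E[R] = 25.36% − 1.9976% = 23.3624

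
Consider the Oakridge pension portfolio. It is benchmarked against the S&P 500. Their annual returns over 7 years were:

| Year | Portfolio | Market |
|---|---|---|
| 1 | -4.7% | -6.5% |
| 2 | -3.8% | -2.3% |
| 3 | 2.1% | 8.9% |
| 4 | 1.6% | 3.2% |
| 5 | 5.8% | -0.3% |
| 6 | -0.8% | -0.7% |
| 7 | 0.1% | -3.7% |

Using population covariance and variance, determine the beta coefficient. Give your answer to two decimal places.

r̄p = 0.0429%,  r̄m = -0.2000%
Cov = Σ(rp − r̄p)(rm − r̄m) / 7 = 8.8014
Var(rm) = Σ(rm − r̄m)² / 7 = 21.5686
β = Cov / Var = 8.8014 / 21.5686 = 0.4081

0.41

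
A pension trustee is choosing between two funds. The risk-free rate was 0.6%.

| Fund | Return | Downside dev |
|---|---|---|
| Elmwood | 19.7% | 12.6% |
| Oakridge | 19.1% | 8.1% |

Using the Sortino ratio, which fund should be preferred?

Elmwood: Sortino ratio = (19.7% − 0.6%) / 12.6% = 1.516
Oakridge: Sortino ratio = (19.1% − 0.6%) / 8.1% = 2.284
Highest: Oakridge (2.284).

Oakridge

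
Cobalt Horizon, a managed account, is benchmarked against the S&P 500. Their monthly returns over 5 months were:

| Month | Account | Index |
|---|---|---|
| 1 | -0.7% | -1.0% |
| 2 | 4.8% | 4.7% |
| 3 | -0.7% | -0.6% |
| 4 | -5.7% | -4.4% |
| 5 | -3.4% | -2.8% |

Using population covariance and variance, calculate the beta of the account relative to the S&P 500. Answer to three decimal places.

r̄p = -1.1400%,  r̄m = -0.8200%
Cov = Σ(rp − r̄p)(rm − r̄m) / 5 = 10.7212
Var(rm) = Σ(rm − r̄m)² / 5 = 9.4576
β = Cov / Var = 10.7212 / 9.4576 = 1.1336

1.134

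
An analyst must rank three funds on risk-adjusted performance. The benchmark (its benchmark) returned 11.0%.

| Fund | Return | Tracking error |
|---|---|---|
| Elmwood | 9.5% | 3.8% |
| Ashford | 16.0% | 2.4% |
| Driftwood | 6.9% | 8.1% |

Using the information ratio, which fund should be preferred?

Ashford

Elmwood: IR = (9.5% − 11.0%) / 3.8% = -0.395
Ashford: IR = (16.0% − 11.0%) / 2.4% = 2.083
Driftwood: IR = (6.9% − 11.0%) / 8.1% = -0.506
Highest: Ashford (2.083).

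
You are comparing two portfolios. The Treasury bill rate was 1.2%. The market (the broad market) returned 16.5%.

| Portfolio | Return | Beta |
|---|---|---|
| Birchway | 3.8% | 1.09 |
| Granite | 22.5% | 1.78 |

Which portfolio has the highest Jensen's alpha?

Birchway: α = 3.8% − [1.2% + 1.09 × (16.5% − 1.2%)] = -14.077
Granite: α = 22.5% − [1.2% + 1.78 × (16.5% − 1.2%)] = -5.934
Highest: Granite (-5.934).

Granite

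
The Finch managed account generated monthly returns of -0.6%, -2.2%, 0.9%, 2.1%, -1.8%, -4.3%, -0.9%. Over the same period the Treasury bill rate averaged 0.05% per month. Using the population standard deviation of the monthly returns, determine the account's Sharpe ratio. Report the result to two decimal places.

μ = (-0.6 − 2.2 + 0.9 + 2.1 − 1.8 − 4.3 − 0.9) / 7 = -6.80 / 7 = -0.9714%
Population σ = √[Σ(r − μ)² / 7] = √[26.3543 / 7] = √3.7649 = 1.9403%
Sharpe = (μ − rf) / σ = (-0.9714 − 0.05) / 1.9403 = -1.0214 / 1.9403 = -0.5264

-0.53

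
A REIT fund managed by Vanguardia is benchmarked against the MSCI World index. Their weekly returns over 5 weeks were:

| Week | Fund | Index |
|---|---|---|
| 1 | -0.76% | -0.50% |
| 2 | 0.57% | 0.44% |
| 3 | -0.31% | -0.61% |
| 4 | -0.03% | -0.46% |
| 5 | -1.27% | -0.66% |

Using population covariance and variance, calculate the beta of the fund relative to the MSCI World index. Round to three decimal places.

1.250

r̄p = -0.3600%,  r̄m = -0.3580%
Cov = Σ(rp − r̄p)(rm − r̄m) / 5 = 0.2055
Var(rm) = Σ(rm − r̄m)² / 5 = 0.1644
β = Cov / Var = 0.2055 / 0.1644 = 1.2500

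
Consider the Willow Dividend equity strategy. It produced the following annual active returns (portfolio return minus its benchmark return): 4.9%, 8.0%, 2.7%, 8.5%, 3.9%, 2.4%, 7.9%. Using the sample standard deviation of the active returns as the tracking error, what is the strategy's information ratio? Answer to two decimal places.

Mean return r̄ = 38.30 / 7 = 5.4714%
Σ(r − r̄)² = 41.3743; sample σ = √(41.3743/6) = 2.6260%
IR = r̄ / tracking error = 5.4714 / 2.6260 = 2.0835

2.08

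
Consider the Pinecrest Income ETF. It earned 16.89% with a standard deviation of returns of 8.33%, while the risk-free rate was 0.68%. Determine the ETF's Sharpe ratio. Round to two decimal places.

1.95

Sharpe = (Rp − Rf) / σp = (16.89% − 0.68%) / 8.33% = 16.21% / 8.33% = 1.9460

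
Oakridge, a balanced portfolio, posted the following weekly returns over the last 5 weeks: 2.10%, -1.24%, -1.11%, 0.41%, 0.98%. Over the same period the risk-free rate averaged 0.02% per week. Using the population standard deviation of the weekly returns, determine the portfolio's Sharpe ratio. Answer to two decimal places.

0.16

μ = (2.1 − 1.24 − 1.11 + 0.41 + 0.98) / 5 = 0.2280%
Population σ = √[Σ(r − μ)² / 5] = √[8.0483 / 5] = √1.6097 = 1.2687%
Sharpe = (μ − rf) / σ = (0.2280 − 0.02) / 1.2687 = 0.2080 / 1.2687 = 0.1639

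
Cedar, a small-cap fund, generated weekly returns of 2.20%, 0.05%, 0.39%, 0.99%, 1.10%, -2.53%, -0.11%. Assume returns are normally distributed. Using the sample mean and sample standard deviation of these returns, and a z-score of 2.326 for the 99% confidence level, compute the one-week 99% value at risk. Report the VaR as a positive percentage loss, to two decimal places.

3.12

Mean return r̄ = 2.090 / 7 = 0.2986%
Σ(r − r̄)² = (2.2 − 0.2986)² + (0.05 − 0.2986)² + (0.39 − 0.2986)² + … = 12.9737
sample σ = √(12.9737 / 6) = √2.1623 = 1.4705%
VaR = −(r̄ − z·σ) = −(0.2986 − 2.326 × 1.4705) = −(-3.1218) = 3.1218%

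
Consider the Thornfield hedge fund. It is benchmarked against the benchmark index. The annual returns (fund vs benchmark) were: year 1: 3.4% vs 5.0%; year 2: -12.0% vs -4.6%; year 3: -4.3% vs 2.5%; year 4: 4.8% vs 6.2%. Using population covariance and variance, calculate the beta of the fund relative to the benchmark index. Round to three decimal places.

1.563

r̄p = -2.0250%,  r̄m = 2.2750%
Cov = Σ(rp − r̄p)(rm − r̄m) / 4 = 27.4094
Var(rm) = Σ(rm − r̄m)² / 4 = 17.5369
β = Cov / Var = 27.4094 / 17.5369 = 1.5630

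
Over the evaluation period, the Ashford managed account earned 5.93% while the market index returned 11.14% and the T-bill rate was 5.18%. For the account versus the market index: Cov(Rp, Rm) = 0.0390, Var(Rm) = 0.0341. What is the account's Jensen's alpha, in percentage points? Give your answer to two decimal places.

β = Cov / Var = 0.0390 / 0.0341 = 1.1437
E[R] = Rf + β(Rm − Rf) = 5.18% + 1.1437 × (11.14% − 5.18%) = 11.9965%
α = Rp − E[R] = 5.93% − 11.9965% = -6.0665

-6.07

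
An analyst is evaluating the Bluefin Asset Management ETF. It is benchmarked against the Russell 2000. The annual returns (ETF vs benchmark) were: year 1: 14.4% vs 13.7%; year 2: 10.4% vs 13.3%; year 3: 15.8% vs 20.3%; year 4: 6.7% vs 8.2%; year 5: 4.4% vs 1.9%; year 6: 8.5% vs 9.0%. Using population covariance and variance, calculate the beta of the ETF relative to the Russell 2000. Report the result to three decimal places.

0.671

r̄p = 10.0333%,  r̄m = 11.0667%
Cov = Σ(rp − r̄p)(rm − r̄m) / 6 = 21.6544
Var(rm) = Σ(rm − r̄m)² / 6 = 32.2822
β = Cov / Var = 21.6544 / 32.2822 = 0.6708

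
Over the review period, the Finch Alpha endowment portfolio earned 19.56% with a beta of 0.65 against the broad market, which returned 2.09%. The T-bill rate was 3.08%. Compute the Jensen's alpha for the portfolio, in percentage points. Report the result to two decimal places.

CAPM expected return = Rf + β(Rm − Rf) = 3.08% + 0.65 × (2.09% − 3.08%) = 3.08 + 0.65 × -0.99 = 2.4365%
Jensen's α = Rp − E[R] = 19.56% − 2.4365% = 17.1235

17.12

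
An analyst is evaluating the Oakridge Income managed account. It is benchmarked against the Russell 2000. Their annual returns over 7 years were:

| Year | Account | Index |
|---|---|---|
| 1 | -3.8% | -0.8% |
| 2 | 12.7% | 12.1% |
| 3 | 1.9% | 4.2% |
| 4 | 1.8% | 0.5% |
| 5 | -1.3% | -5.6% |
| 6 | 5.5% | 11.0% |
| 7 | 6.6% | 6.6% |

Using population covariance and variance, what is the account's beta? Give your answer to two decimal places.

r̄p = 3.3429%,  r̄m = 4.0000%
Cov = Σ(rp − r̄p)(rm − r̄m) / 7 = 26.1900
Var(rm) = Σ(rm − r̄m)² / 7 = 35.5514
β = Cov / Var = 26.1900 / 35.5514 = 0.7367

0.74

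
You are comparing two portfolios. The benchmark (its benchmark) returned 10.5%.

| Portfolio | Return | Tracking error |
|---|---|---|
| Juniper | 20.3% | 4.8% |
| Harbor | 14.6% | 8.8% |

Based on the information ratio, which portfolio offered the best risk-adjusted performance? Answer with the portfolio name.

Juniper: IR = (20.3% − 10.5%) / 4.8% = 2.042
Harbor: IR = (14.6% − 10.5%) / 8.8% = 0.466
Highest: Juniper (2.042).

Juniper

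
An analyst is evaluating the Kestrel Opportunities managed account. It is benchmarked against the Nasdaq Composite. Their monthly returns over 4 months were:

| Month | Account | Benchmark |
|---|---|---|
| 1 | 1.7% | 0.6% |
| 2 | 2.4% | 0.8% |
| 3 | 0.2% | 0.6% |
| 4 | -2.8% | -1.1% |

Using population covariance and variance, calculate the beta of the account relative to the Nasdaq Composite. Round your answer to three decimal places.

2.451

r̄p = 0.3750%,  r̄m = 0.2250%
Cov = Σ(rp − r̄p)(rm − r̄m) / 4 = 1.4506
Var(rm) = Σ(rm − r̄m)² / 4 = 0.5919
β = Cov / Var = 1.4506 / 0.5919 = 2.4508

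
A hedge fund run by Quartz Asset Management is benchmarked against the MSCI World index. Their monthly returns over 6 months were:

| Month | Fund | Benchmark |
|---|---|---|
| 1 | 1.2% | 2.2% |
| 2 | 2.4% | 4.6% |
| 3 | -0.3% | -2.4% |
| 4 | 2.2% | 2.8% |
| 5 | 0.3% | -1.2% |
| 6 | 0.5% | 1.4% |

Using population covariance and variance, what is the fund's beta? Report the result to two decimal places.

0.39

r̄p = 1.0500%,  r̄m = 1.2333%
Cov = Σ(rp − r̄p)(rm − r̄m) / 6 = 2.1883
Var(rm) = Σ(rm − r̄m)² / 6 = 5.6456
β = Cov / Var = 2.1883 / 5.6456 = 0.3876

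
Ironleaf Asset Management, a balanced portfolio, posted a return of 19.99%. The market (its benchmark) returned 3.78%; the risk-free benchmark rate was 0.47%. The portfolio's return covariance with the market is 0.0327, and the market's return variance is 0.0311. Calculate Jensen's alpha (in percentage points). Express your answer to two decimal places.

16.04

β = Cov / Var = 0.0327 / 0.0311 = 1.0514
E[R] = Rf + β(Rm − Rf) = 0.47% + 1.0514 × (3.78% − 0.47%) = 3.9501%
α = Rp − E[R] = 19.99% − 3.9501% = 16.0399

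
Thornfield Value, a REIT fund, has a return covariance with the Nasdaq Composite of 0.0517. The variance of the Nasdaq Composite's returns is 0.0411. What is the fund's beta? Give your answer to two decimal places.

1.26

β = Cov(Rp, Rm) / Var(Rm) = 0.0517 / 0.0411 = 1.2579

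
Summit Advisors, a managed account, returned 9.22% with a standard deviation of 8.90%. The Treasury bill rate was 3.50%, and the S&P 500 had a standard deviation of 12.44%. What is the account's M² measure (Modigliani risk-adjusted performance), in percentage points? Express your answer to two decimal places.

Sharpe = (Rp − Rf) / σp = (9.22% − 3.50%) / 8.90% = 0.6427
M² = Rf + Sharpe × σm = 3.50% + 0.6427 × 12.44% = 11.4952%

11.50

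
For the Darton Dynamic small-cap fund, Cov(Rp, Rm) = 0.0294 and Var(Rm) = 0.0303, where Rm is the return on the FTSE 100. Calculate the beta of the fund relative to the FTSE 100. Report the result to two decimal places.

β = Cov(Rp, Rm) / Var(Rm) = 0.0294 / 0.0303 = 0.9703

0.97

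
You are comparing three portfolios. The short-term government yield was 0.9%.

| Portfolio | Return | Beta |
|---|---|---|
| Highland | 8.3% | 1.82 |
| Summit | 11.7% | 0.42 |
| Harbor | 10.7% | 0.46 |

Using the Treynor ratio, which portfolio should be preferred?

Highland: Treynor = (8.3% − 0.9%) / 1.82 = 4.066
Summit: Treynor = (11.7% − 0.9%) / 0.42 = 25.714
Harbor: Treynor = (10.7% − 0.9%) / 0.46 = 21.304
Highest: Summit (25.714).

Summit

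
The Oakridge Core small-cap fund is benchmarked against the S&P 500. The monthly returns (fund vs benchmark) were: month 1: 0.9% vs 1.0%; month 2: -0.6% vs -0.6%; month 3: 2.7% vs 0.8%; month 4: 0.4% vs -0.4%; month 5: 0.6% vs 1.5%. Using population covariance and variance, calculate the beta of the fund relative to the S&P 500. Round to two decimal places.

0.69

r̄p = 0.8000%,  r̄m = 0.4600%
Cov = Σ(rp − r̄p)(rm − r̄m) / 5 = 0.4640
Var(rm) = Σ(rm − r̄m)² / 5 = 0.6704
β = Cov / Var = 0.4640 / 0.6704 = 0.6921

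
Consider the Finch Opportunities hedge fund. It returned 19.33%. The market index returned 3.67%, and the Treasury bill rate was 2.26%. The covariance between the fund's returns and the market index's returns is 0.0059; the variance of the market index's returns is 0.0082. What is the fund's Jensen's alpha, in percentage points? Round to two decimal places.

16.06

β = Cov / Var = 0.0059 / 0.0082 = 0.7195
E[R] = Rf + β(Rm − Rf) = 2.26% + 0.7195 × (3.67% − 2.26%) = 3.2745%
α = Rp − E[R] = 19.33% − 3.2745% = 16.0555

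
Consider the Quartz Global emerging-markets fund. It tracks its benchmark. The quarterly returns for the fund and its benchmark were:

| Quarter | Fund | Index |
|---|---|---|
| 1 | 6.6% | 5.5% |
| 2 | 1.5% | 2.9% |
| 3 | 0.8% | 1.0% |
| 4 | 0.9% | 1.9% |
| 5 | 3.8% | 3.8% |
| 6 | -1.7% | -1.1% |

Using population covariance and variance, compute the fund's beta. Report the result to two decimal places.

r̄p = 1.9833%,  r̄m = 2.3333%
Cov = Σ(rp − r̄p)(rm − r̄m) / 6 = 5.2839
Var(rm) = Σ(rm − r̄m)² / 6 = 4.3756
β = Cov / Var = 5.2839 / 4.3756 = 1.2076

1.21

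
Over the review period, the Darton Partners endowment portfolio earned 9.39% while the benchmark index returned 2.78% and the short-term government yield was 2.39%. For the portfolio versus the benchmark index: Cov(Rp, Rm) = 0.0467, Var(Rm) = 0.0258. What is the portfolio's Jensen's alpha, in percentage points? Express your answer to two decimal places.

6.29

β = Cov / Var = 0.0467 / 0.0258 = 1.8101
E[R] = Rf + β(Rm − Rf) = 2.39% + 1.8101 × (2.78% − 2.39%) = 3.0959%
α = Rp − E[R] = 9.39% − 3.0959% = 6.2941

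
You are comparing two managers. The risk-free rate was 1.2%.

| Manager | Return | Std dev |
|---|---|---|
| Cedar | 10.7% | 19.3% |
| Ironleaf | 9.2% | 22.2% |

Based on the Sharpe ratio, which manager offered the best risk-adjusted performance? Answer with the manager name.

Cedar

Cedar: Sharpe ratio = (10.7% − 1.2%) / 19.3% = 0.492
Ironleaf: Sharpe ratio = (9.2% − 1.2%) / 22.2% = 0.360
Highest: Cedar (0.492).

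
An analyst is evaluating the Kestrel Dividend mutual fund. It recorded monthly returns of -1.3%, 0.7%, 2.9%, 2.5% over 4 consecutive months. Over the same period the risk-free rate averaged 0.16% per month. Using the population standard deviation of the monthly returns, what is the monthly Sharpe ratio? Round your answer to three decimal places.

μ = (-1.3 + 0.7 + 2.9 + 2.5) / 4 = 1.2000%
Σ(r − μ)² = (-1.3 − 1.2000)² + (0.7 − 1.2000)² + … = 11.0800
σ = √[11.0800 / 4] = 1.6643%
Sharpe = (μ − rf) / σ = (1.2000 − 0.16) / 1.6643 = 1.0400 / 1.6643 = 0.6249

0.625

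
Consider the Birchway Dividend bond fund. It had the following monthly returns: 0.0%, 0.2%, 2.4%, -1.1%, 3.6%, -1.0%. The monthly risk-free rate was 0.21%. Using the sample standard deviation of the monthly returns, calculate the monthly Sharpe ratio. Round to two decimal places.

r̄ = (0 + 0.2 + 2.4 − 1.1 + 3.6 − 1) / 6 = 4.10 / 6 = 0.6833%
Sample σ = √[Σ(r − r̄)² / 5] = √[18.1683 / 5] = √3.6337 = 1.9062%
Sharpe = (r̄ − rf) / σ = (0.6833 − 0.21) / 1.9062 = 0.4733 / 1.9062 = 0.2483

0.25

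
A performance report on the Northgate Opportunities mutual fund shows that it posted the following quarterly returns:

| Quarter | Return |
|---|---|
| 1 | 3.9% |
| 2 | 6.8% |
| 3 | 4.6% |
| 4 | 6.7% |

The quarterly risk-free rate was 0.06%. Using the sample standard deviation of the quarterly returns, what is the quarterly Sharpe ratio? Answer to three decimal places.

μ = (3.9 + 6.8 + 4.6 + 6.7) / 4 = 22.00 / 4 = 5.5000%
Σ(r − μ)² = 6.5000; sample σ = √(6.5000/3) = 1.4720%
Sharpe = (μ − rf) / σ = (5.5000 − 0.06) / 1.4720 = 5.4400 / 1.4720 = 3.6957

3.696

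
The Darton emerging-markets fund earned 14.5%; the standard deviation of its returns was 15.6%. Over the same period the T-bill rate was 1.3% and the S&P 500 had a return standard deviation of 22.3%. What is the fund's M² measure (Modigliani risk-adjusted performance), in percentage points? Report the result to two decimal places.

20.17

Sharpe = (Rp − Rf) / σp = (14.5% − 1.3%) / 15.6% = 0.8462
M² = Rf + Sharpe × σm = 1.3% + 0.8462 × 22.3% = 20.1703%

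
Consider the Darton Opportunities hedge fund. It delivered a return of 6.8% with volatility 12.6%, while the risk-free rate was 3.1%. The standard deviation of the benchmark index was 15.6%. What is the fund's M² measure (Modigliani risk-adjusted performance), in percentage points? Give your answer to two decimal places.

Sharpe = (Rp − Rf) / σp = (6.8% − 3.1%) / 12.6% = 0.2937
M² = Rf + Sharpe × σm = 3.1% + 0.2937 × 15.6% = 7.6817%

7.68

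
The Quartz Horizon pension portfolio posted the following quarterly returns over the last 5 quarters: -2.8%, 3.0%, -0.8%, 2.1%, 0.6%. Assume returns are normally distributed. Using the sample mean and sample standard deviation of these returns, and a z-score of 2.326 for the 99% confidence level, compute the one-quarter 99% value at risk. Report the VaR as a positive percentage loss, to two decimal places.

4.96

μ = (-2.8 + 3 − 0.8 + 2.1 + 0.6) / 5 = 2.10 / 5 = 0.4200%
Sample std dev = √[21.3680 / 4] = 2.3113%
VaR = −(μ − z·σ) = −(0.4200 − 2.326 × 2.3113) = −(-4.9561) = 4.9561%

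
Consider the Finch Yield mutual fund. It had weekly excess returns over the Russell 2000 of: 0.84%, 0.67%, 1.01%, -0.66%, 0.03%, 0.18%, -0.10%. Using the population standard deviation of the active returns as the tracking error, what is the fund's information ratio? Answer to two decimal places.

Mean return r̄ = 1.970 / 7 = 0.2814%
Population σ = √[Σ(r − r̄)² / 7] = √[2.0991 / 7] = √0.2999 = 0.5476%
IR = r̄ / tracking error = 0.2814 / 0.5476 = 0.5139

0.51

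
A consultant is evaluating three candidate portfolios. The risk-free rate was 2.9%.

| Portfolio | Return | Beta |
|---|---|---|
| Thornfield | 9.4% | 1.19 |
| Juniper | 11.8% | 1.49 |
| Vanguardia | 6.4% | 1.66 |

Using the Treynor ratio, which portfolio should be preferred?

Thornfield: Treynor = (9.4% − 2.9%) / 1.19 = 5.462
Juniper: Treynor = (11.8% − 2.9%) / 1.49 = 5.973
Vanguardia: Treynor = (6.4% − 2.9%) / 1.66 = 2.108
Highest: Juniper (5.973).

Juniper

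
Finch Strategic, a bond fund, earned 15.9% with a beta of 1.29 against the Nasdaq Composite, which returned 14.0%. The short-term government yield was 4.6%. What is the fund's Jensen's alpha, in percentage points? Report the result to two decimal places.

CAPM expected return = Rf + β(Rm − Rf) = 4.6% + 1.29 × (14.0% − 4.6%) = 4.6 + 1.29 × 9.40 = 16.7260%
Jensen's α = Rp − E[R] = 15.9% − 16.7260% = -0.8260

-0.83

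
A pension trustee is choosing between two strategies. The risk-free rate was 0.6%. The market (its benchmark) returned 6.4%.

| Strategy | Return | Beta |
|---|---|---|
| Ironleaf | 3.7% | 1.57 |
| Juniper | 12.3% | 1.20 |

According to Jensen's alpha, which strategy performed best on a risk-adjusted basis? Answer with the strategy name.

Ironleaf: α = 3.7% − [0.6% + 1.57 × (6.4% − 0.6%)] = -6.006
Juniper: α = 12.3% − [0.6% + 1.20 × (6.4% − 0.6%)] = 4.740
Highest: Juniper (4.740).

Juniper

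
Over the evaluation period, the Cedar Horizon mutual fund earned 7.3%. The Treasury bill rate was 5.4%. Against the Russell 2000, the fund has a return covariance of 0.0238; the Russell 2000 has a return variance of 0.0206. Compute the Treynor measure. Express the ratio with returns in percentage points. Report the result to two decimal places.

1.64

β = Cov / Var = 0.0238 / 0.0206 = 1.1553
Treynor = (Rp − Rf) / β = (7.3% − 5.4%) / 1.1553 = 1.90 / 1.1553 = 1.6446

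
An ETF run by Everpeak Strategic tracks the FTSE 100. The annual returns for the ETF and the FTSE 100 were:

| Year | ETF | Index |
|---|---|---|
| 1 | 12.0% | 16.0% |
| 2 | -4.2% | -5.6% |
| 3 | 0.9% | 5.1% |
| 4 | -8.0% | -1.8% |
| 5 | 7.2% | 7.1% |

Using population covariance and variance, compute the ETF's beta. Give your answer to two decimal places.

0.90

r̄p = 1.5800%,  r̄m = 4.1600%
Cov = Σ(rp − r̄p)(rm − r̄m) / 5 = 50.5532
Var(rm) = Σ(rm − r̄m)² / 5 = 56.0984
β = Cov / Var = 50.5532 / 56.0984 = 0.9012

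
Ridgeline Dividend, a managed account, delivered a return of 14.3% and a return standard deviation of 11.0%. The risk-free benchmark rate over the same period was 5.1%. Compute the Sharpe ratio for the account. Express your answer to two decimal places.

0.84

Sharpe = (Rp − Rf) / σp = (14.3% − 5.1%) / 11.0% = 9.20% / 11.0% = 0.8364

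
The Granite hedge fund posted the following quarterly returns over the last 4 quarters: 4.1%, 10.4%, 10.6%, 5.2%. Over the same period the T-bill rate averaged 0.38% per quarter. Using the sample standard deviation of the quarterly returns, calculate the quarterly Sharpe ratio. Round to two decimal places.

Mean return r̄ = 30.30 / 4 = 7.5750%
Σ(r − r̄)² = (4.1 − 7.5750)² + (10.4 − 7.5750)² + … = 34.8475
sample σ = √(34.8475 / 3) = √11.6158 = 3.4082%
Sharpe = (r̄ − rf) / σ = (7.5750 − 0.38) / 3.4082 = 7.1950 / 3.4082 = 2.1111

2.11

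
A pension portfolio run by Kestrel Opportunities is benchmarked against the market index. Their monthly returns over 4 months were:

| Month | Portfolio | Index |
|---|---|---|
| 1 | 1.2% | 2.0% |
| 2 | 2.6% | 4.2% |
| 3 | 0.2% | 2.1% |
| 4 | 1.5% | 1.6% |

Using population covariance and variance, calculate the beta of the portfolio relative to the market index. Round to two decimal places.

0.62

r̄p = 1.3750%,  r̄m = 2.4750%
Cov = Σ(rp − r̄p)(rm − r̄m) / 4 = 0.6319
Var(rm) = Σ(rm − r̄m)² / 4 = 1.0269
β = Cov / Var = 0.6319 / 1.0269 = 0.6153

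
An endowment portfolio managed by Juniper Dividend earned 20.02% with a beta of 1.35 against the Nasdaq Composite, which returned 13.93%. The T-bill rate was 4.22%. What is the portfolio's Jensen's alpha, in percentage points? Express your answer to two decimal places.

CAPM expected return = Rf + β(Rm − Rf) = 4.22% + 1.35 × (13.93% − 4.22%) = 4.22 + 1.35 × 9.71 = 17.3285%
Jensen's α = Rp − E[R] = 20.02% − 17.3285% = 2.6915

2.69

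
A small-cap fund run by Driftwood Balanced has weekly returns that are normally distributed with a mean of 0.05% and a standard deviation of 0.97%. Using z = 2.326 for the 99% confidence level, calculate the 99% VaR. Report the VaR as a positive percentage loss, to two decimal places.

2.21

VaR (as % loss) = −(μ − z·σ) = −(0.05% − 2.326 × 0.97%) = −(-2.20622%) = 2.20622%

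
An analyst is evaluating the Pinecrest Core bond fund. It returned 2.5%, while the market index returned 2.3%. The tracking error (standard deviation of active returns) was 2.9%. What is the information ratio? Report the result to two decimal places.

IR = (Rp − Rb) / TE = (2.5% − 2.3%) / 2.9% = 0.20% / 2.9% = 0.0690

0.07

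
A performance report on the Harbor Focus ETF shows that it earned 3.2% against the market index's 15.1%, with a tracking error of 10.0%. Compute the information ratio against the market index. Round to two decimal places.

IR = (Rp − Rb) / TE = (3.2% − 15.1%) / 10.0% = -11.90% / 10.0% = -1.1900

-1.19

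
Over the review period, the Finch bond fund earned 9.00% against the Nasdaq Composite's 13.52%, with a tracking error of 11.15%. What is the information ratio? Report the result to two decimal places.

-0.41

IR = (Rp − Rb) / TE = (9.00% − 13.52%) / 11.15% = -4.52% / 11.15% = -0.4054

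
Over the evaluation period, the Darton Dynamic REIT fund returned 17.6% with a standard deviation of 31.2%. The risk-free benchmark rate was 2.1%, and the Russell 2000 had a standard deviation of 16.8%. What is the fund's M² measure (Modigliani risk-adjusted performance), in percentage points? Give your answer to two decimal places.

10.45

Sharpe = (Rp − Rf) / σp = (17.6% − 2.1%) / 31.2% = 0.4968
M² = Rf + Sharpe × σm = 2.1% + 0.4968 × 16.8% = 10.4462%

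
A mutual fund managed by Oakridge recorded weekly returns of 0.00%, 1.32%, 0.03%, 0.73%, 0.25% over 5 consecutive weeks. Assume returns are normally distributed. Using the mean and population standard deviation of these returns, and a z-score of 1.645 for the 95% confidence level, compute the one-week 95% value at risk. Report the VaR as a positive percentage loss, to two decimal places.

0.36

μ = (0 + 1.32 + 0.03 + 0.73 + 0.25) / 5 = 2.330 / 5 = 0.4660%
Σ(r − μ)² = (0 − 0.4660)² + (1.32 − 0.4660)² + (0.03 − 0.4660)² + … = 1.2529
population σ = √(1.2529 / 5) = √0.2506 = 0.5006%
VaR = −(μ − z·σ) = −(0.4660 − 1.645 × 0.5006) = −(-0.3575) = 0.3575%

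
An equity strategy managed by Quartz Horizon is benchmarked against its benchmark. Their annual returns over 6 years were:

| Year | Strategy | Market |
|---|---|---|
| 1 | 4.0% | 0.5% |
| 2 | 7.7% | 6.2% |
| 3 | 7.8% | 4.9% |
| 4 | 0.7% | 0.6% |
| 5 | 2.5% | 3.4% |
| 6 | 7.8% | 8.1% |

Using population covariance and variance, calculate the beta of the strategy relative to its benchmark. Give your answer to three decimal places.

r̄p = 5.0833%,  r̄m = 3.9500%
Cov = Σ(rp − r̄p)(rm − r̄m) / 6 = 6.5975
Var(rm) = Σ(rm − r̄m)² / 6 = 7.7692
β = Cov / Var = 6.5975 / 7.7692 = 0.8492

0.849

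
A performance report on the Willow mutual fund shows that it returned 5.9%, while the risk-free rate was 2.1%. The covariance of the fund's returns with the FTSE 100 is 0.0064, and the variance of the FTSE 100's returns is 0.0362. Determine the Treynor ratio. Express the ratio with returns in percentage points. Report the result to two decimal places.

β = Cov / Var = 0.0064 / 0.0362 = 0.1768
Treynor = (Rp − Rf) / β = (5.9% − 2.1%) / 0.1768 = 3.80 / 0.1768 = 21.4932

21.49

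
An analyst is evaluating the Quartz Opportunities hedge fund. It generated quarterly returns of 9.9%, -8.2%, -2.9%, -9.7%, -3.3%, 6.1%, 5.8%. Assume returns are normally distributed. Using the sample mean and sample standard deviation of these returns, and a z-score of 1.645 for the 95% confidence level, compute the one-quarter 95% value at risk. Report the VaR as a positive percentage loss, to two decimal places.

12.87

r̄ = (9.9 − 8.2 − 2.9 − 9.7 − 3.3 + 6.1 + 5.8) / 7 = -0.3286%
Sample std dev = √[348.7343 / 6] = 7.6238%
VaR = −(r̄ − z·σ) = −(-0.3286 − 1.645 × 7.6238) = −(-12.8698) = 12.8698%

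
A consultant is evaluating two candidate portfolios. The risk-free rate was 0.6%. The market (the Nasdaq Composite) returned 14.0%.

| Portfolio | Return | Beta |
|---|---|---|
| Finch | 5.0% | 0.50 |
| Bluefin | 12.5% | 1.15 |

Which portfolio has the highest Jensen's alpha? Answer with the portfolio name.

Finch: α = 5.0% − [0.6% + 0.50 × (14.0% − 0.6%)] = -2.300
Bluefin: α = 12.5% − [0.6% + 1.15 × (14.0% − 0.6%)] = -3.510
Highest: Finch (-2.300).

Finch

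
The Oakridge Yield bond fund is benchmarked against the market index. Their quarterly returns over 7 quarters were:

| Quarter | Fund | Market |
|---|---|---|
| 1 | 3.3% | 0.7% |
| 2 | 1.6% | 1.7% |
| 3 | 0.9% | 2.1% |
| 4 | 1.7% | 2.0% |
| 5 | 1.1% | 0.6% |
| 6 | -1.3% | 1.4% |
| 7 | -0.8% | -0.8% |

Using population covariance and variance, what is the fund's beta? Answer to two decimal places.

r̄p = 0.9286%,  r̄m = 1.1000%
Cov = Σ(rp − r̄p)(rm − r̄m) / 7 = 0.3786
Var(rm) = Σ(rm − r̄m)² / 7 = 0.8971
β = Cov / Var = 0.3786 / 0.8971 = 0.4220

0.42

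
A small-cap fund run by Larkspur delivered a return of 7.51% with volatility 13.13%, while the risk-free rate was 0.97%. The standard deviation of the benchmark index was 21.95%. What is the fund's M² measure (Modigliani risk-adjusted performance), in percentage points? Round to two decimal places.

11.90

Sharpe = (Rp − Rf) / σp = (7.51% − 0.97%) / 13.13% = 0.4981
M² = Rf + Sharpe × σm = 0.97% + 0.4981 × 21.95% = 11.9033%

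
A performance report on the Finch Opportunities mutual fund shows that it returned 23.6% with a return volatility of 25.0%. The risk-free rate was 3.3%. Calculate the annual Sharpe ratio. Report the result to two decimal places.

Sharpe = (Rp − Rf) / σp = (23.6% − 3.3%) / 25.0% = 20.30% / 25.0% = 0.8120

0.81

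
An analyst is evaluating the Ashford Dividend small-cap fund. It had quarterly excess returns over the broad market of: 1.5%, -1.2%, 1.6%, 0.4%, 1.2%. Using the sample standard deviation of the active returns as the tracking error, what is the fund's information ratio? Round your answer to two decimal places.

0.60

r̄ = (1.5 − 1.2 + 1.6 + 0.4 + 1.2) / 5 = 0.7000%
Σ(r − r̄)² = 5.4000; sample σ = √(5.4000/4) = 1.1619%
IR = r̄ / tracking error = 0.7000 / 1.1619 = 0.6025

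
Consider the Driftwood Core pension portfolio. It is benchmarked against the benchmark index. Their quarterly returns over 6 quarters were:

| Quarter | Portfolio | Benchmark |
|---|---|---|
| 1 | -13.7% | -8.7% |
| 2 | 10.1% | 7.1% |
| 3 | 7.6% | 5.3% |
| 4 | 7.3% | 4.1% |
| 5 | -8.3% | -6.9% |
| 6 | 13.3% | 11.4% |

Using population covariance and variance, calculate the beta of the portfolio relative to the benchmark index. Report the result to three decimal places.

r̄p = 2.7167%,  r̄m = 2.0500%
Cov = Σ(rp − r̄p)(rm − r̄m) / 6 = 72.7642
Var(rm) = Σ(rm − r̄m)² / 6 = 53.8925
β = Cov / Var = 72.7642 / 53.8925 = 1.3502

1.350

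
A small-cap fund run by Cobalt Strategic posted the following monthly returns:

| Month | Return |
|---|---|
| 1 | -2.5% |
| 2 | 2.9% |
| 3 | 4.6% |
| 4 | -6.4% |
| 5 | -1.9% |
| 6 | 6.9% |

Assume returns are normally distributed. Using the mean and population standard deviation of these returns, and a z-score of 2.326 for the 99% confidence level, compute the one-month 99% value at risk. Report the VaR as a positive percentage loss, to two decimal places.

r̄ = (-2.5 + 2.9 + 4.6 − 6.4 − 1.9 + 6.9) / 6 = 3.60 / 6 = 0.6000%
Σ(r − r̄)² = (-2.5 − 0.6000)² + (2.9 − 0.6000)² + … = 125.8400
σ = √[125.8400 / 6] = 4.5797%
VaR = −(r̄ − z·σ) = −(0.6000 − 2.326 × 4.5797) = −(-10.0524) = 10.0524%

10.05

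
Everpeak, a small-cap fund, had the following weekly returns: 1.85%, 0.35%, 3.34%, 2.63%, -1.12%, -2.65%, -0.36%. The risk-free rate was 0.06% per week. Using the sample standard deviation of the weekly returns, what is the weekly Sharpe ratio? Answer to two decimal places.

r̄ = (1.85 + 0.35 + 3.34 + 2.63 − 1.12 − 2.65 − 0.36) / 7 = 4.040 / 7 = 0.5771%
Σ(r − r̄)² = 27.6923; sample σ = √(27.6923/6) = 2.1483%
Sharpe = (r̄ − rf) / σ = (0.5771 − 0.06) / 2.1483 = 0.5171 / 2.1483 = 0.2407

0.24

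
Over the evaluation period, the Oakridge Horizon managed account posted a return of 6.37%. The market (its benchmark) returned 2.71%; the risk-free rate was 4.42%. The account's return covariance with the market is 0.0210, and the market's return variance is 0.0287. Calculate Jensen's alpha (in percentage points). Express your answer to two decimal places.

β = Cov / Var = 0.0210 / 0.0287 = 0.7317
E[R] = Rf + β(Rm − Rf) = 4.42% + 0.7317 × (2.71% − 4.42%) = 3.1688%
α = Rp − E[R] = 6.37% − 3.1688% = 3.2012

3.20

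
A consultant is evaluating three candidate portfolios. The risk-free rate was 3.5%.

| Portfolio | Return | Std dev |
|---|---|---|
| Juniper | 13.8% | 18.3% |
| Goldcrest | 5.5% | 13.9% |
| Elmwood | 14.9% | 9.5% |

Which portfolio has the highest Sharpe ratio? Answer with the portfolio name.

Juniper: Sharpe ratio = (13.8% − 3.5%) / 18.3% = 0.563
Goldcrest: Sharpe ratio = (5.5% − 3.5%) / 13.9% = 0.144
Elmwood: Sharpe ratio = (14.9% − 3.5%) / 9.5% = 1.200
Highest: Elmwood (1.200).

Elmwood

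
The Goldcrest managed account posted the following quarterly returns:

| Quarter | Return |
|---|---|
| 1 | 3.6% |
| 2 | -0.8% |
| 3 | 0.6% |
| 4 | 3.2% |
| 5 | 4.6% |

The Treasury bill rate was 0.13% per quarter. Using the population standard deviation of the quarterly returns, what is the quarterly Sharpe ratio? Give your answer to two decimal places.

1.05

μ = (3.6 − 0.8 + 0.6 + 3.2 + 4.6) / 5 = 11.20 / 5 = 2.2400%
Population std dev = √[20.2720 / 5] = 2.0136%
Sharpe = (μ − rf) / σ = (2.2400 − 0.13) / 2.0136 = 2.1100 / 2.0136 = 1.0479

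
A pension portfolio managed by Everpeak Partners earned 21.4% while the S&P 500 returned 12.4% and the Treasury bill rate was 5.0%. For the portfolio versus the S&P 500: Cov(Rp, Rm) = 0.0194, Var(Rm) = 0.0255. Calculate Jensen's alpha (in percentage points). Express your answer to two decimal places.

β = Cov / Var = 0.0194 / 0.0255 = 0.7608
E[R] = Rf + β(Rm − Rf) = 5.0% + 0.7608 × (12.4% − 5.0%) = 10.6299%
α = Rp − E[R] = 21.4% − 10.6299% = 10.7701

10.77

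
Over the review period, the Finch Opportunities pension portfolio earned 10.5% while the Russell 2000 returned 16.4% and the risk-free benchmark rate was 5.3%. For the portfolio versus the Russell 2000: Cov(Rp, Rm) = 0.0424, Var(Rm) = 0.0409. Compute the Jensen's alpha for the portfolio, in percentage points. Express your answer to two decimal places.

β = Cov / Var = 0.0424 / 0.0409 = 1.0367
E[R] = Rf + β(Rm − Rf) = 5.3% + 1.0367 × (16.4% − 5.3%) = 16.8074%
α = Rp − E[R] = 10.5% − 16.8074% = -6.3074

-6.31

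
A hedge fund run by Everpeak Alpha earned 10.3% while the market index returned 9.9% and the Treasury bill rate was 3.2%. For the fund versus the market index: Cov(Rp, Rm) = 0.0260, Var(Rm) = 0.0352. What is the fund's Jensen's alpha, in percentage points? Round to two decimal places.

2.15

β = Cov / Var = 0.0260 / 0.0352 = 0.7386
E[R] = Rf + β(Rm − Rf) = 3.2% + 0.7386 × (9.9% − 3.2%) = 8.1486%
α = Rp − E[R] = 10.3% − 8.1486% = 2.1514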